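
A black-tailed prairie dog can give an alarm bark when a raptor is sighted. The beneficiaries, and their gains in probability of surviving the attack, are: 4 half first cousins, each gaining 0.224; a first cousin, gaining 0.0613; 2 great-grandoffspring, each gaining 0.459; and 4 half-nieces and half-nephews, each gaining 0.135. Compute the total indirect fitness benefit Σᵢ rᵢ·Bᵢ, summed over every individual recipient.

r to a half first cousin = 1/16 (half first cousins share one grandparent — one path of length 4: r = (1/2)^4 = 1/16).
r to a first cousin = 0.125 (first cousins share one grandparent pair — two paths of length 4: r = 2·(1/2)^4 = 1/8).
r to a great-grandoffspring = 1/8 (three parent–offspring links: r = (1/2)^3 = 1/8).
r to a half-niece or half-nephew = 1/8 (half-aunt/uncle↔niece/nephew: one path of length 3: r = (1/2)^3 = 1/8).
Summing one r·B term per recipient: 4·0.0625·0.224 + 1·0.125·0.0613 + 2·0.125·0.459 + 4·0.125·0.135 = 0.2459125.

0.2459125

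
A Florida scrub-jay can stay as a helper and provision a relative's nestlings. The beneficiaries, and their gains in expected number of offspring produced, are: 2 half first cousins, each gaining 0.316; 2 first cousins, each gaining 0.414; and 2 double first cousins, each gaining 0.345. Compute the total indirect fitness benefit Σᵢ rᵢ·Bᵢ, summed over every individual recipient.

0.3155

r to a half first cousin = 0.0625 (half first cousins share one grandparent — one path of length 4: r = (1/2)^4 = 1/16).
r to a first cousin = 0.125 (first cousins share one grandparent pair — two paths of length 4: r = 2·(1/2)^4 = 1/8).
r to a double first cousin = 0.25 (double first cousins share both grandparent pairs — four paths of length 4: r = 4·(1/2)^4 = 1/4).
Summing one r·B term per recipient: 2·0.0625·0.316 + 2·0.125·0.414 + 2·0.25·0.345 = 0.3155.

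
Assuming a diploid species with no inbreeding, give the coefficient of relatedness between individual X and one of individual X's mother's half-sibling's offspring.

0.0625

Each parent–offspring link contributes a factor of 1/2, and independent paths through distinct common ancestors add.
Half first cousins share one grandparent — one path of length 4: r = (1/2)^4 = 1/16.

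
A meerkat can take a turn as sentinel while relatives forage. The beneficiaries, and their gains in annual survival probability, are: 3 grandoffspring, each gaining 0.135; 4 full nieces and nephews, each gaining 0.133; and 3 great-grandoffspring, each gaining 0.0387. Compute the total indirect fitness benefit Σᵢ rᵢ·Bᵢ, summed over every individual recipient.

r to a grandoffspring = 1/4 (two parent–offspring links: r = (1/2)^2 = 1/4).
r to a full niece or nephew = 1/4 (full aunt/uncle↔niece/nephew: two paths of length 3 through the shared grandparent pair: r = 2·(1/2)^3 = 1/4).
r to a great-grandoffspring = 0.125 (three parent–offspring links: r = (1/2)^3 = 1/8).
Summing one r·B term per recipient: 3·0.25·0.135 + 4·0.25·0.133 + 3·0.125·0.0387 = 0.2487625.

0.2487625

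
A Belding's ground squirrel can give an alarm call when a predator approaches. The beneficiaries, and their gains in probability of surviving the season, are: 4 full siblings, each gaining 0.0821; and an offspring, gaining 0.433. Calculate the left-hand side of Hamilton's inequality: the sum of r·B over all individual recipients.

0.3807

r to a full sibling = 0.5 (full sibs share both parents — two paths of length 2: r = 2·(1/2)^2 = 1/2).
r to an offspring = 1/2 (one parent–offspring link: r = (1/2)^1 = 1/2).
Summing one r·B term per recipient: 4·0.5·0.0821 + 1·0.5·0.433 = 0.3807.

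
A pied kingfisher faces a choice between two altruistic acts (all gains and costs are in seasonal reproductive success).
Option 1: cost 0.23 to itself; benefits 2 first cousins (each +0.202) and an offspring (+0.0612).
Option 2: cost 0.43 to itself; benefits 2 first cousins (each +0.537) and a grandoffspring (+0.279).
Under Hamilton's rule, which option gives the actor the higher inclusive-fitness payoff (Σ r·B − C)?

Option 1: r to a first cousin = 0.125.
Option 1: r to an offspring = 0.5.
Option 1: Σ r·B − C = (2·0.125·0.202 + 1·0.5·0.0612) − 0.23 = -0.1489.
Option 2: r to a first cousin = 0.125.
Option 2: r to a grandoffspring = 0.25.
Option 2: Σ r·B − C = (2·0.125·0.537 + 1·0.25·0.279) − 0.43 = -0.226.
Option 1 has the higher net inclusive-fitness payoff.

Option 1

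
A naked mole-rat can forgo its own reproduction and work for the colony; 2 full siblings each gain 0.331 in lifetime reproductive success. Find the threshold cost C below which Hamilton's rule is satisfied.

0.331

r to a full sibling = 1/2 (full sibs share both parents — two paths of length 2: r = 2·(1/2)^2 = 1/2).
Hamilton's rule: n·r·B > C, so the trait is favored while C < n·r·B = 2·0.5·0.331 = 0.331.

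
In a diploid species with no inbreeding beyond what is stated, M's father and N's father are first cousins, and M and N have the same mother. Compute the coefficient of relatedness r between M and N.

Relatedness sums over independent paths through distinct common ancestors.
M and N are related in two ways: second cousins through their fathers (r = 1/32) and half-sibs through their shared mother (r = 1/4).
r = 1/32 + 1/4 = 9/32 = 0.28125.

0.28125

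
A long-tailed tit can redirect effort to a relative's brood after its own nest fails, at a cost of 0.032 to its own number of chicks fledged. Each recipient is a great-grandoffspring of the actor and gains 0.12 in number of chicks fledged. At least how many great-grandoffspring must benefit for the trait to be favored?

3

r to a great-grandoffspring = 0.125 (three parent–offspring links: r = (1/2)^3 = 1/8).
Hamilton's rule: n·r·B > C  ⇒  n > C/(r·B) = 0.032/(0.125·0.12) = 2.133.
The smallest integer exceeding 2.133 is 3.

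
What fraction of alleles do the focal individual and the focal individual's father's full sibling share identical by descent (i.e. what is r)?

0.25

Each parent–offspring link contributes a factor of 1/2, and independent paths through distinct common ancestors add.
Full aunt/uncle↔niece/nephew: two paths of length 3 through the shared grandparent pair: r = 2·(1/2)^3 = 1/4.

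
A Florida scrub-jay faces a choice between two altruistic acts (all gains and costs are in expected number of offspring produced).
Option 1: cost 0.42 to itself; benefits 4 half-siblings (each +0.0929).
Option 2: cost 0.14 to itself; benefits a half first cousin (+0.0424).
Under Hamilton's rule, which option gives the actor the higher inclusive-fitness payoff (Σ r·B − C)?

Option 2

Option 1: r to a half-sibling = 0.25.
Option 1: Σ r·B − C = (4·0.25·0.0929) − 0.42 = -0.3271.
Option 2: r to a half first cousin = 0.0625.
Option 2: Σ r·B − C = (1·0.0625·0.0424) − 0.14 = -0.13735.
Option 2 has the higher net inclusive-fitness payoff.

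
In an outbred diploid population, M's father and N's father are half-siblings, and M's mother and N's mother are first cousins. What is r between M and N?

Relatedness sums over independent paths through distinct common ancestors.
M and N are related in two ways: half first cousins through their fathers (r = 1/16) and second cousins through their mothers (r = 1/32).
r = 1/16 + 1/32 = 0.09375.

0.09375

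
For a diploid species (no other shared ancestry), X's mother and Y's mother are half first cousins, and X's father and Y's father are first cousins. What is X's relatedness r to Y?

Relatedness sums over independent paths through distinct common ancestors.
X and Y are related in two ways: half second cousins through their mothers (r = 1/64) and second cousins through their fathers (r = 1/32).
r = 1/64 + 1/32 = 0.046875.

0.046875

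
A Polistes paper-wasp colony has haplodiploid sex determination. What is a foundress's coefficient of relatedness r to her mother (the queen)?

One meiotic link between diploid queen and diploid daughter: r = 1/2.

0.5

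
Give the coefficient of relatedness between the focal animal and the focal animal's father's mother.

0.25

Each parent–offspring link contributes a factor of 1/2, and independent paths through distinct common ancestors add.
Two parent–offspring links: r = (1/2)^2 = 1/4.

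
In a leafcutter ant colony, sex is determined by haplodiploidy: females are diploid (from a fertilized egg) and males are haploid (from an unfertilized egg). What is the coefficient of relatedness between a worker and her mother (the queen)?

One meiotic link between diploid queen and diploid daughter: r = 1/2.

0.5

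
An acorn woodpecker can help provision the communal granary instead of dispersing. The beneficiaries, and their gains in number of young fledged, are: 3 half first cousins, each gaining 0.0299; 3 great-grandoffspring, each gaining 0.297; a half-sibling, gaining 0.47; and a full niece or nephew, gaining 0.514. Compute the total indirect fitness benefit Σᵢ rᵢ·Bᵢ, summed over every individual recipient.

0.36298125

r to a half first cousin = 1/16 (half first cousins share one grandparent — one path of length 4: r = (1/2)^4 = 1/16).
r to a great-grandoffspring = 1/8 (three parent–offspring links: r = (1/2)^3 = 1/8).
r to a half-sibling = 1/4 (half-sibs share one parent — one path of length 2: r = (1/2)^2 = 1/4).
r to a full niece or nephew = 0.25 (full aunt/uncle↔niece/nephew: two paths of length 3 through the shared grandparent pair: r = 2·(1/2)^3 = 1/4).
Summing one r·B term per recipient: 3·0.0625·0.0299 + 3·0.125·0.297 + 1·0.25·0.47 + 1·0.25·0.514 = 0.36298125.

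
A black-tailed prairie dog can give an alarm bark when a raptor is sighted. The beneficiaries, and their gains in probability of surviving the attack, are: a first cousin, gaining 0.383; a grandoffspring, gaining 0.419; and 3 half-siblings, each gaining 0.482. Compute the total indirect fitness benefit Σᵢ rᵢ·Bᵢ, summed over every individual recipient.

0.514125

r to a first cousin = 0.125 (first cousins share one grandparent pair — two paths of length 4: r = 2·(1/2)^4 = 1/8).
r to a grandoffspring = 1/4 (two parent–offspring links: r = (1/2)^2 = 1/4).
r to a half-sibling = 0.25 (half-sibs share one parent — one path of length 2: r = (1/2)^2 = 1/4).
Summing one r·B term per recipient: 1·0.125·0.383 + 1·0.25·0.419 + 3·0.25·0.482 = 0.514125.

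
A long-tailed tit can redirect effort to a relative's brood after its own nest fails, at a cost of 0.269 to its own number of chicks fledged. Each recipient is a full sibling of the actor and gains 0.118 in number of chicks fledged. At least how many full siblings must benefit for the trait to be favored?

r to a full sibling = 1/2 (full sibs share both parents — two paths of length 2: r = 2·(1/2)^2 = 1/2).
Hamilton's rule: n·r·B > C  ⇒  n > C/(r·B) = 0.269/(0.5·0.118) = 4.559.
The smallest integer exceeding 4.559 is 5.

5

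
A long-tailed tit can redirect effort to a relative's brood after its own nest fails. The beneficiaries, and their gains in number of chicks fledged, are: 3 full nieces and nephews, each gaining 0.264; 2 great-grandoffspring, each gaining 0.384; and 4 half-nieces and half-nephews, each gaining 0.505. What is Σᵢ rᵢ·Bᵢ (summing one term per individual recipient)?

0.5465

r to a full niece or nephew = 1/4 (full aunt/uncle↔niece/nephew: two paths of length 3 through the shared grandparent pair: r = 2·(1/2)^3 = 1/4).
r to a great-grandoffspring = 0.125 (three parent–offspring links: r = (1/2)^3 = 1/8).
r to a half-niece or half-nephew = 0.125 (half-aunt/uncle↔niece/nephew: one path of length 3: r = (1/2)^3 = 1/8).
Summing one r·B term per recipient: 3·0.25·0.264 + 2·0.125·0.384 + 4·0.125·0.505 = 0.5465.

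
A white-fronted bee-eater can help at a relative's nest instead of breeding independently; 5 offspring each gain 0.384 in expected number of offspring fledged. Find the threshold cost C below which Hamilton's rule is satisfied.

r to an offspring = 0.5 (one parent–offspring link: r = (1/2)^1 = 1/2).
Hamilton's rule: n·r·B > C, so the trait is favored while C < n·r·B = 5·0.5·0.384 = 0.96.

0.96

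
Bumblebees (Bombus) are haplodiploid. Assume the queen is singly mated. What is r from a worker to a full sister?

0.75

Haplodiploid full sisters inherit their father's entire haploid genome identically (contributing 1/2) and on average half of their mother's contribution (1/2 · 1/2 = 1/4); r = 1/2 + 1/4 = 3/4.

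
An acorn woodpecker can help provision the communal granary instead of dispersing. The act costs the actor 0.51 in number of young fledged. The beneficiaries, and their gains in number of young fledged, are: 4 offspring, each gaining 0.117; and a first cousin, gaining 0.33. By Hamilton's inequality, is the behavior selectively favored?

Hamilton's rule: the trait is favored when the sum of r·B over every recipient exceeds the actor's cost C.
r to an offspring = 1/2 (one parent–offspring link: r = (1/2)^1 = 1/2).
r to a first cousin = 0.125 (first cousins share one grandparent pair — two paths of length 4: r = 2·(1/2)^4 = 1/8).
Summing one r·B term per recipient: 4·0.5·0.117 + 1·0.125·0.33 = 0.27525.
0.27525 < 0.51: the indirect benefit is less than the cost.

No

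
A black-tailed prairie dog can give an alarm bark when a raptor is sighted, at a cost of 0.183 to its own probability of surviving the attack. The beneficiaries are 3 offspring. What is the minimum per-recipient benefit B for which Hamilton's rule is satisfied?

0.122

r to an offspring = 0.5 (one parent–offspring link: r = (1/2)^1 = 1/2).
Hamilton's rule with n recipients of equal r: n·r·B > C, so B > C/(n·r) = 0.183/(3·0.5) = 0.122.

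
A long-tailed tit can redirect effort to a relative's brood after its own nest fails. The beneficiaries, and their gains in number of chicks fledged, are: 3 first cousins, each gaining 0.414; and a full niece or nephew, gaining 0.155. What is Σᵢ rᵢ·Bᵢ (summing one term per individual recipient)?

0.194

r to a first cousin = 0.125 (first cousins share one grandparent pair — two paths of length 4: r = 2·(1/2)^4 = 1/8).
r to a full niece or nephew = 1/4 (full aunt/uncle↔niece/nephew: two paths of length 3 through the shared grandparent pair: r = 2·(1/2)^3 = 1/4).
Summing one r·B term per recipient: 3·0.125·0.414 + 1·0.25·0.155 = 0.194.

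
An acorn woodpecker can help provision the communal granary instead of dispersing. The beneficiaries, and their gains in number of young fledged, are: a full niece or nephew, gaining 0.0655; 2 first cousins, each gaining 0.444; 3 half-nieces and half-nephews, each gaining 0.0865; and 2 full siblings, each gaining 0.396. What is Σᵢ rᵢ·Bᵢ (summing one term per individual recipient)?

0.5558125

r to a full niece or nephew = 0.25 (full aunt/uncle↔niece/nephew: two paths of length 3 through the shared grandparent pair: r = 2·(1/2)^3 = 1/4).
r to a first cousin = 0.125 (first cousins share one grandparent pair — two paths of length 4: r = 2·(1/2)^4 = 1/8).
r to a half-niece or half-nephew = 1/8 (half-aunt/uncle↔niece/nephew: one path of length 3: r = (1/2)^3 = 1/8).
r to a full sibling = 1/2 (full sibs share both parents — two paths of length 2: r = 2·(1/2)^2 = 1/2).
Summing one r·B term per recipient: 1·0.25·0.0655 + 2·0.125·0.444 + 3·0.125·0.0865 + 2·0.5·0.396 = 0.5558125.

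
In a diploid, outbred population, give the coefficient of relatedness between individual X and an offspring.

0.5

One parent–offspring link: r = (1/2)^1 = 1/2.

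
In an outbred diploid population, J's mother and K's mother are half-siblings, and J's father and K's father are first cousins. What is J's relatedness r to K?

0.09375

With two independent routes of shared ancestry, r is the sum of the two contributions.
J and K are related in two ways: half first cousins through their mothers (r = 1/16) and second cousins through their fathers (r = 1/32).
r = 1/16 + 1/32 = 0.09375.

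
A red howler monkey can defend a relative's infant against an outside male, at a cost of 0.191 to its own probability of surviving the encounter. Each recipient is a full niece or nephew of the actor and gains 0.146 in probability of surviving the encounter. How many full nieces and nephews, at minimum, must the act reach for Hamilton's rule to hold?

r to a full niece or nephew = 0.25 (full aunt/uncle↔niece/nephew: two paths of length 3 through the shared grandparent pair: r = 2·(1/2)^3 = 1/4).
Hamilton's rule: n·r·B > C  ⇒  n > C/(r·B) = 0.191/(0.25·0.146) = 5.233.
The smallest integer exceeding 5.233 is 6.

6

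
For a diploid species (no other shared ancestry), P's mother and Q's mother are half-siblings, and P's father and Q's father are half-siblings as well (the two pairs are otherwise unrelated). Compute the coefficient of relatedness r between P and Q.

Wright's path rule: contributions from independent ancestry routes add.
P and Q are related in two ways: half first cousins through their mothers (r = 1/16) and half first cousins through their fathers (r = 1/16).
r = 1/16 + 1/16 = 1/8 = 0.125.

0.125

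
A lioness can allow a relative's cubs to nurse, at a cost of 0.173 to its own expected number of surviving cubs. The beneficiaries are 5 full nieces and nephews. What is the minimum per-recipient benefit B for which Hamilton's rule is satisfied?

0.1384

r to a full niece or nephew = 1/4 (full aunt/uncle↔niece/nephew: two paths of length 3 through the shared grandparent pair: r = 2·(1/2)^3 = 1/4).
Hamilton's rule with n recipients of equal r: n·r·B > C, so B > C/(n·r) = 0.173/(5·0.25) = 0.1384.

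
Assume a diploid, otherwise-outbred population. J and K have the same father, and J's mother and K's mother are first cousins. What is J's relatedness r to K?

Relatedness sums over independent paths through distinct common ancestors.
J and K are related in two ways: half-sibs through their shared father (r = 1/4) and second cousins through their mothers (r = 1/32).
r = 1/4 + 1/32 = 0.28125.

0.28125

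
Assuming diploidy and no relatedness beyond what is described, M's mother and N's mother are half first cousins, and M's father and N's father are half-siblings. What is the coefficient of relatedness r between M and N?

Wright's path rule: contributions from independent ancestry routes add.
M and N are related in two ways: half second cousins through their mothers (r = 1/64) and half first cousins through their fathers (r = 1/16).
r = 1/64 + 1/16 = 0.078125.

0.078125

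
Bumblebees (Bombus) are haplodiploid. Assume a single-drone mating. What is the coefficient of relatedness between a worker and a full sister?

0.75

Haplodiploid full sisters inherit their father's entire haploid genome identically (contributing 1/2) and on average half of their mother's contribution (1/2 · 1/2 = 1/4); r = 1/2 + 1/4 = 3/4.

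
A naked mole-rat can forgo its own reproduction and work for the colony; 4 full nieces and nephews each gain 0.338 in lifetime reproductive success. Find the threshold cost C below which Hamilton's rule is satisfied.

r to a full niece or nephew = 0.25 (full aunt/uncle↔niece/nephew: two paths of length 3 through the shared grandparent pair: r = 2·(1/2)^3 = 1/4).
Hamilton's rule: n·r·B > C, so the trait is favored while C < n·r·B = 4·0.25·0.338 = 0.338.

0.338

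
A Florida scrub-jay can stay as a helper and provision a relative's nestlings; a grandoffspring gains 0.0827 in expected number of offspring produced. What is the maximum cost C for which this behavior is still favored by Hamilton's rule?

0.020675

r to a grandoffspring = 0.25 (two parent–offspring links: r = (1/2)^2 = 1/4).
Hamilton's rule: n·r·B > C, so the trait is favored while C < n·r·B = 1·0.25·0.0827 = 0.020675.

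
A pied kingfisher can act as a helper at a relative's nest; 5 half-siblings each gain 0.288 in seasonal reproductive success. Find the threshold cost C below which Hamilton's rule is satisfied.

r to a half-sibling = 0.25 (half-sibs share one parent — one path of length 2: r = (1/2)^2 = 1/4).
Hamilton's rule: n·r·B > C, so the trait is favored while C < n·r·B = 5·0.25·0.288 = 0.36.

0.36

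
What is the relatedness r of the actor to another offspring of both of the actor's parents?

Each parent–offspring link contributes a factor of 1/2, and independent paths through distinct common ancestors add.
Full sibs share both parents — two paths of length 2: r = 2·(1/2)^2 = 1/2.

0.5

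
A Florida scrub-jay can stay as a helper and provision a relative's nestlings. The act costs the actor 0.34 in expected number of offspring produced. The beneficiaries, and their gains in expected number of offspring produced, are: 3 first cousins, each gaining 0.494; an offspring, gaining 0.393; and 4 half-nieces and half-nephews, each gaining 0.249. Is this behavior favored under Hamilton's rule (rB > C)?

Hamilton's rule: the trait is favored when the sum of r·B over every recipient exceeds the actor's cost C.
r to a first cousin = 1/8 (first cousins share one grandparent pair — two paths of length 4: r = 2·(1/2)^4 = 1/8).
r to an offspring = 0.5 (one parent–offspring link: r = (1/2)^1 = 1/2).
r to a half-niece or half-nephew = 0.125 (half-aunt/uncle↔niece/nephew: one path of length 3: r = (1/2)^3 = 1/8).
Summing one r·B term per recipient: 3·0.125·0.494 + 1·0.5·0.393 + 4·0.125·0.249 = 0.50625.
0.50625 > 0.34: the indirect benefit exceeds the cost.

Yes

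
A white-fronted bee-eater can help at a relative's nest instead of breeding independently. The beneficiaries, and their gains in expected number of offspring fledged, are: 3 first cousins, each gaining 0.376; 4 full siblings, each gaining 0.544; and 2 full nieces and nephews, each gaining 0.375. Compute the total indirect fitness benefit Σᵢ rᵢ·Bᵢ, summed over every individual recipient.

r to a first cousin = 1/8 (first cousins share one grandparent pair — two paths of length 4: r = 2·(1/2)^4 = 1/8).
r to a full sibling = 1/2 (full sibs share both parents — two paths of length 2: r = 2·(1/2)^2 = 1/2).
r to a full niece or nephew = 1/4 (full aunt/uncle↔niece/nephew: two paths of length 3 through the shared grandparent pair: r = 2·(1/2)^3 = 1/4).
Summing one r·B term per recipient: 3·0.125·0.376 + 4·0.5·0.544 + 2·0.25·0.375 = 1.4165.

1.4165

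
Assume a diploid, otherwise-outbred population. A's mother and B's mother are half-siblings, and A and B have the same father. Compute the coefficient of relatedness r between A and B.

0.3125

Relatedness sums over independent paths through distinct common ancestors.
A and B are related in two ways: half first cousins through their mothers (r = 1/16) and half-sibs through their shared father (r = 1/4).
r = 1/16 + 1/4 = 0.3125.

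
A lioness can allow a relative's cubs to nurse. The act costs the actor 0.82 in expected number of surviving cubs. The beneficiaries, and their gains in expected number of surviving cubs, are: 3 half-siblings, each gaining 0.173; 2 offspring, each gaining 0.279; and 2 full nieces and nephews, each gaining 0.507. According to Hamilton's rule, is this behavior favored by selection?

No

Hamilton's rule: the trait is favored when the sum of r·B over every recipient exceeds the actor's cost C.
r to a half-sibling = 1/4 (half-sibs share one parent — one path of length 2: r = (1/2)^2 = 1/4).
r to an offspring = 1/2 (one parent–offspring link: r = (1/2)^1 = 1/2).
r to a full niece or nephew = 1/4 (full aunt/uncle↔niece/nephew: two paths of length 3 through the shared grandparent pair: r = 2·(1/2)^3 = 1/4).
Summing one r·B term per recipient: 3·0.25·0.173 + 2·0.5·0.279 + 2·0.25·0.507 = 0.66225.
0.66225 < 0.82: the indirect benefit is less than the cost.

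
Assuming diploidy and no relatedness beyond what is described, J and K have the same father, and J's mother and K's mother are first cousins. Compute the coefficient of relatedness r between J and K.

With two independent routes of shared ancestry, r is the sum of the two contributions.
J and K are related in two ways: half-sibs through their shared father (r = 1/4) and second cousins through their mothers (r = 1/32).
r = 1/4 + 1/32 = 9/32 = 0.28125.

0.28125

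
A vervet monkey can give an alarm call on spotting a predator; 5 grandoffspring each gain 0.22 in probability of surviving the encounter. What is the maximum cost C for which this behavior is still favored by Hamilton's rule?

0.275

r to a grandoffspring = 0.25 (two parent–offspring links: r = (1/2)^2 = 1/4).
Hamilton's rule: n·r·B > C, so the trait is favored while C < n·r·B = 5·0.25·0.22 = 0.275.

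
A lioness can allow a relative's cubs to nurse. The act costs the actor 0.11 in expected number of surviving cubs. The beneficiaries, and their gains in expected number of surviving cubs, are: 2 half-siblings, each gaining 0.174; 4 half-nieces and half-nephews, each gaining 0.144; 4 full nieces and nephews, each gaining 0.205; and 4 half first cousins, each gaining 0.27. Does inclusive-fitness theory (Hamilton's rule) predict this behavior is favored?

Hamilton's rule: the trait is favored when the sum of r·B over every recipient exceeds the actor's cost C.
r to a half-sibling = 0.25 (half-sibs share one parent — one path of length 2: r = (1/2)^2 = 1/4).
r to a half-niece or half-nephew = 1/8 (half-aunt/uncle↔niece/nephew: one path of length 3: r = (1/2)^3 = 1/8).
r to a full niece or nephew = 1/4 (full aunt/uncle↔niece/nephew: two paths of length 3 through the shared grandparent pair: r = 2·(1/2)^3 = 1/4).
r to a half first cousin = 0.0625 (half first cousins share one grandparent — one path of length 4: r = (1/2)^4 = 1/16).
Summing one r·B term per recipient: 2·0.25·0.174 + 4·0.125·0.144 + 4·0.25·0.205 + 4·0.0625·0.27 = 0.4315.
0.4315 > 0.11: the indirect benefit exceeds the cost.

Yes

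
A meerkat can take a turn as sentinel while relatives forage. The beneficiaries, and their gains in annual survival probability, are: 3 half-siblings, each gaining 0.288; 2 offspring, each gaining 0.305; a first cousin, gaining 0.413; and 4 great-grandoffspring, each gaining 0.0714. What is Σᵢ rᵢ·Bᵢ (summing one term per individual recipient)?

r to a half-sibling = 1/4 (half-sibs share one parent — one path of length 2: r = (1/2)^2 = 1/4).
r to an offspring = 0.5 (one parent–offspring link: r = (1/2)^1 = 1/2).
r to a first cousin = 1/8 (first cousins share one grandparent pair — two paths of length 4: r = 2·(1/2)^4 = 1/8).
r to a great-grandoffspring = 1/8 (three parent–offspring links: r = (1/2)^3 = 1/8).
Summing one r·B term per recipient: 3·0.25·0.288 + 2·0.5·0.305 + 1·0.125·0.413 + 4·0.125·0.0714 = 0.608325.

0.608325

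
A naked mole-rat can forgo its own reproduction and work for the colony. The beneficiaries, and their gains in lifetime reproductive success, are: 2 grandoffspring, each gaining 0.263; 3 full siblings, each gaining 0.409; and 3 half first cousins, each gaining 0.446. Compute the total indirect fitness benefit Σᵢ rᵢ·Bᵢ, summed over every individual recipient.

r to a grandoffspring = 0.25 (two parent–offspring links: r = (1/2)^2 = 1/4).
r to a full sibling = 1/2 (full sibs share both parents — two paths of length 2: r = 2·(1/2)^2 = 1/2).
r to a half first cousin = 0.0625 (half first cousins share one grandparent — one path of length 4: r = (1/2)^4 = 1/16).
Summing one r·B term per recipient: 2·0.25·0.263 + 3·0.5·0.409 + 3·0.0625·0.446 = 0.828625.

0.828625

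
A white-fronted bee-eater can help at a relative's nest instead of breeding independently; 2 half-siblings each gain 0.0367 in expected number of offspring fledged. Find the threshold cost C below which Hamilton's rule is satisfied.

r to a half-sibling = 0.25 (half-sibs share one parent — one path of length 2: r = (1/2)^2 = 1/4).
Hamilton's rule: n·r·B > C, so the trait is favored while C < n·r·B = 2·0.25·0.0367 = 0.01835.

0.01835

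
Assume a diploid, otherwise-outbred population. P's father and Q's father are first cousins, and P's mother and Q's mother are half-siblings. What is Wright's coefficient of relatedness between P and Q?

Independent pedigree routes through distinct common ancestors add.
P and Q are related in two ways: second cousins through their fathers (r = 1/32) and half first cousins through their mothers (r = 1/16).
r = 1/32 + 1/16 = 3/32 = 0.09375.

0.09375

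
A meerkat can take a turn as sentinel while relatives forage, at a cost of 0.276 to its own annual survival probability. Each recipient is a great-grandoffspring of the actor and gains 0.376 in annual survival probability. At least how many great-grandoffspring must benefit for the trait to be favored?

r to a great-grandoffspring = 1/8 (three parent–offspring links: r = (1/2)^3 = 1/8).
Hamilton's rule: n·r·B > C  ⇒  n > C/(r·B) = 0.276/(0.125·0.376) = 5.872.
The smallest integer exceeding 5.872 is 6.

6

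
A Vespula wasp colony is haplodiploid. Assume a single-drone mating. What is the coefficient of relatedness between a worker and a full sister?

0.75

Haplodiploid full sisters inherit their father's entire haploid genome identically (contributing 1/2) and on average half of their mother's contribution (1/2 · 1/2 = 1/4); r = 1/2 + 1/4 = 3/4.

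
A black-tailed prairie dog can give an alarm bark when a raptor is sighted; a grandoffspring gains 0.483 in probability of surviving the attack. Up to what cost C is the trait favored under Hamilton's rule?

r to a grandoffspring = 1/4 (two parent–offspring links: r = (1/2)^2 = 1/4).
Hamilton's rule: n·r·B > C, so the trait is favored while C < n·r·B = 1·0.25·0.483 = 0.12075.

0.12075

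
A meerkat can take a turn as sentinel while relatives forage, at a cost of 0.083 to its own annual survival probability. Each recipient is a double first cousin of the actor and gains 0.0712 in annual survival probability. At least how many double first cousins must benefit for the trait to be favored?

5

r to a double first cousin = 0.25 (double first cousins share both grandparent pairs — four paths of length 4: r = 4·(1/2)^4 = 1/4).
Hamilton's rule: n·r·B > C  ⇒  n > C/(r·B) = 0.083/(0.25·0.0712) = 4.663.
The smallest integer exceeding 4.663 is 5.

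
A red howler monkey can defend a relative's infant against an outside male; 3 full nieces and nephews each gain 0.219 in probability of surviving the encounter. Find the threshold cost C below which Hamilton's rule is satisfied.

0.16425

r to a full niece or nephew = 1/4 (full aunt/uncle↔niece/nephew: two paths of length 3 through the shared grandparent pair: r = 2·(1/2)^3 = 1/4).
Hamilton's rule: n·r·B > C, so the trait is favored while C < n·r·B = 3·0.25·0.219 = 0.16425.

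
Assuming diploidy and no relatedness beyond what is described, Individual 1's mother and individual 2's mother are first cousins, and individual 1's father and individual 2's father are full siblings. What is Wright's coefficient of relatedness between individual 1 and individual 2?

Wright's path rule: contributions from independent ancestry routes add.
Individual 1 and individual 2 are related in two ways: second cousins through their mothers (r = 1/32) and first cousins through their fathers (r = 1/8).
r = 1/32 + 1/8 = 0.15625.

0.15625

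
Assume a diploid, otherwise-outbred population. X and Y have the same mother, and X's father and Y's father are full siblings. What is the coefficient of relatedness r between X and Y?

Relatedness sums over independent paths through distinct common ancestors.
X and Y are related in two ways: half-sibs through their shared mother (r = 1/4) and first cousins through their fathers (r = 1/8).
r = 1/4 + 1/8 = 0.375.

0.375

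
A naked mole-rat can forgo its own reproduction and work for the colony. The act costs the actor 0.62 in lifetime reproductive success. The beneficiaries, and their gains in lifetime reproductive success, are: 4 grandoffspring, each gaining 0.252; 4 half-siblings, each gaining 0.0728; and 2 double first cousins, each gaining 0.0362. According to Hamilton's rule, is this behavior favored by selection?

No

Hamilton's rule: the trait is favored when the sum of r·B over every recipient exceeds the actor's cost C.
r to a grandoffspring = 1/4 (two parent–offspring links: r = (1/2)^2 = 1/4).
r to a half-sibling = 1/4 (half-sibs share one parent — one path of length 2: r = (1/2)^2 = 1/4).
r to a double first cousin = 0.25 (double first cousins share both grandparent pairs — four paths of length 4: r = 4·(1/2)^4 = 1/4).
Summing one r·B term per recipient: 4·0.25·0.252 + 4·0.25·0.0728 + 2·0.25·0.0362 = 0.3429.
0.3429 < 0.62: the indirect benefit is less than the cost.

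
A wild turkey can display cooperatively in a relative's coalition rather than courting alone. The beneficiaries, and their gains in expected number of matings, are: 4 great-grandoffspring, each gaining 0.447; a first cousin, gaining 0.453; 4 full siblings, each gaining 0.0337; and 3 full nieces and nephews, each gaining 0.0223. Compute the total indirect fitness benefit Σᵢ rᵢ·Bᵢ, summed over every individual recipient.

0.36425

r to a great-grandoffspring = 1/8 (three parent–offspring links: r = (1/2)^3 = 1/8).
r to a first cousin = 0.125 (first cousins share one grandparent pair — two paths of length 4: r = 2·(1/2)^4 = 1/8).
r to a full sibling = 1/2 (full sibs share both parents — two paths of length 2: r = 2·(1/2)^2 = 1/2).
r to a full niece or nephew = 1/4 (full aunt/uncle↔niece/nephew: two paths of length 3 through the shared grandparent pair: r = 2·(1/2)^3 = 1/4).
Summing one r·B term per recipient: 4·0.125·0.447 + 1·0.125·0.453 + 4·0.5·0.0337 + 3·0.25·0.0223 = 0.36425.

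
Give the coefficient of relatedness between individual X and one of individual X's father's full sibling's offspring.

0.125

Each parent–offspring link contributes a factor of 1/2, and independent paths through distinct common ancestors add.
First cousins share one grandparent pair — two paths of length 4: r = 2·(1/2)^4 = 1/8.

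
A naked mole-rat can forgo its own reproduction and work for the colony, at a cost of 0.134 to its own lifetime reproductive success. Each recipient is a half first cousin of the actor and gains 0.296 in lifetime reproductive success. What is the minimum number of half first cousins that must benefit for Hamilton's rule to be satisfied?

r to a half first cousin = 0.0625 (half first cousins share one grandparent — one path of length 4: r = (1/2)^4 = 1/16).
Hamilton's rule: n·r·B > C  ⇒  n > C/(r·B) = 0.134/(0.0625·0.296) = 7.243.
The smallest integer exceeding 7.243 is 8.

8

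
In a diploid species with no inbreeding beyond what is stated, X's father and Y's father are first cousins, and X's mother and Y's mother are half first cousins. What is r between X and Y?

Wright's path rule: contributions from independent ancestry routes add.
X and Y are related in two ways: second cousins through their fathers (r = 1/32) and half second cousins through their mothers (r = 1/64).
r = 1/32 + 1/64 = 3/64 = 0.046875.

0.046875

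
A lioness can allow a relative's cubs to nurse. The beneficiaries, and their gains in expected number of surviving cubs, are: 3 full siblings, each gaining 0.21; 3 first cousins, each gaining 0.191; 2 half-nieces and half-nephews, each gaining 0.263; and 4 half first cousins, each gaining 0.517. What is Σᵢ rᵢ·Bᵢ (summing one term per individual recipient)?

0.581625

r to a full sibling = 0.5 (full sibs share both parents — two paths of length 2: r = 2·(1/2)^2 = 1/2).
r to a first cousin = 1/8 (first cousins share one grandparent pair — two paths of length 4: r = 2·(1/2)^4 = 1/8).
r to a half-niece or half-nephew = 1/8 (half-aunt/uncle↔niece/nephew: one path of length 3: r = (1/2)^3 = 1/8).
r to a half first cousin = 1/16 (half first cousins share one grandparent — one path of length 4: r = (1/2)^4 = 1/16).
Summing one r·B term per recipient: 3·0.5·0.21 + 3·0.125·0.191 + 2·0.125·0.263 + 4·0.0625·0.517 = 0.581625.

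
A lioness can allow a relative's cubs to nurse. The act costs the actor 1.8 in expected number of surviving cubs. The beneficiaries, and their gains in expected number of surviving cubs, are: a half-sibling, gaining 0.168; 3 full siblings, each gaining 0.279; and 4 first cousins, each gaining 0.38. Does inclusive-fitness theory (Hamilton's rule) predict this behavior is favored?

Hamilton's rule: the trait is favored when the sum of r·B over every recipient exceeds the actor's cost C.
r to a half-sibling = 0.25 (half-sibs share one parent — one path of length 2: r = (1/2)^2 = 1/4).
r to a full sibling = 1/2 (full sibs share both parents — two paths of length 2: r = 2·(1/2)^2 = 1/2).
r to a first cousin = 1/8 (first cousins share one grandparent pair — two paths of length 4: r = 2·(1/2)^4 = 1/8).
Summing one r·B term per recipient: 1·0.25·0.168 + 3·0.5·0.279 + 4·0.125·0.38 = 0.6505.
0.6505 < 1.8: the indirect benefit is less than the cost.

No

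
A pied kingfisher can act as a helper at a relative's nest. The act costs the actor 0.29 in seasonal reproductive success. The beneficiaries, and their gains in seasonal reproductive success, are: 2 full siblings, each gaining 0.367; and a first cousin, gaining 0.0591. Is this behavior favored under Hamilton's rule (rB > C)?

Hamilton's rule: the trait is favored when the sum of r·B over every recipient exceeds the actor's cost C.
r to a full sibling = 0.5 (full sibs share both parents — two paths of length 2: r = 2·(1/2)^2 = 1/2).
r to a first cousin = 0.125 (first cousins share one grandparent pair — two paths of length 4: r = 2·(1/2)^4 = 1/8).
Summing one r·B term per recipient: 2·0.5·0.367 + 1·0.125·0.0591 = 0.3743875.
0.3743875 > 0.29: the indirect benefit exceeds the cost.

Yes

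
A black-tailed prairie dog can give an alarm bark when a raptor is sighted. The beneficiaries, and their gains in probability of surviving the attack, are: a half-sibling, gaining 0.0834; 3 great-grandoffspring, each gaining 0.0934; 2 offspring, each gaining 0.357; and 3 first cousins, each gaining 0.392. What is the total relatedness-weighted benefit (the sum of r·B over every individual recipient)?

r to a half-sibling = 0.25 (half-sibs share one parent — one path of length 2: r = (1/2)^2 = 1/4).
r to a great-grandoffspring = 1/8 (three parent–offspring links: r = (1/2)^3 = 1/8).
r to an offspring = 1/2 (one parent–offspring link: r = (1/2)^1 = 1/2).
r to a first cousin = 0.125 (first cousins share one grandparent pair — two paths of length 4: r = 2·(1/2)^4 = 1/8).
Summing one r·B term per recipient: 1·0.25·0.0834 + 3·0.125·0.0934 + 2·0.5·0.357 + 3·0.125·0.392 = 0.559875.

0.559875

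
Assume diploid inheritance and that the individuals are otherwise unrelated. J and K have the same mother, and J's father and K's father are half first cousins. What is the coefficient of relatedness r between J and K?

0.265625

With two independent routes of shared ancestry, r is the sum of the two contributions.
J and K are related in two ways: half-sibs through their shared mother (r = 1/4) and half second cousins through their fathers (r = 1/64).
r = 1/4 + 1/64 = 17/64 = 0.265625.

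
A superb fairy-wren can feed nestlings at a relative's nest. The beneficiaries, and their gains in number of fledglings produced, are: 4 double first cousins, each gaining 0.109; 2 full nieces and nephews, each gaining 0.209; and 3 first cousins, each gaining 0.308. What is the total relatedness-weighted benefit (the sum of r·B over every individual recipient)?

r to a double first cousin = 1/4 (double first cousins share both grandparent pairs — four paths of length 4: r = 4·(1/2)^4 = 1/4).
r to a full niece or nephew = 1/4 (full aunt/uncle↔niece/nephew: two paths of length 3 through the shared grandparent pair: r = 2·(1/2)^3 = 1/4).
r to a first cousin = 0.125 (first cousins share one grandparent pair — two paths of length 4: r = 2·(1/2)^4 = 1/8).
Summing one r·B term per recipient: 4·0.25·0.109 + 2·0.25·0.209 + 3·0.125·0.308 = 0.329.

0.329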